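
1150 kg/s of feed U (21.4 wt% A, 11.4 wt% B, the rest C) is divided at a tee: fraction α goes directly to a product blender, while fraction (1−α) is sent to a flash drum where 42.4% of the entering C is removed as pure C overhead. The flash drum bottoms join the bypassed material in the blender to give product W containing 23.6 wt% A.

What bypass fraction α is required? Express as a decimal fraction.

0.673

All 1150×0.214 = 246.1 kg/s of A reaches W, so W = 246.1/0.236 = 1042.8 kg/s and vapour = 107.2 kg/s.
The evaporator receives (1−α)·1150 of feed at 0.672 C and removes 0.424 of that C:
0.424×0.672×(1−α)×1150 = 107.2
(1−α) = 107.2/327.67 = 0.3272;  α = 0.6728.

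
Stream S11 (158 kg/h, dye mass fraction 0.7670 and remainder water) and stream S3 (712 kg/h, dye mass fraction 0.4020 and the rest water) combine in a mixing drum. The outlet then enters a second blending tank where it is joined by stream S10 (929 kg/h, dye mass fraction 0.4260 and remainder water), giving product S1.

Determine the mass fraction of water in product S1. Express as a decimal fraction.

Overall, product flow = 1799 kg/h.
water in = 158×0.233 + 712×0.598 + 929×0.574 = 995.84 kg/h.
water fraction in S1 = 0.5535.

0.5535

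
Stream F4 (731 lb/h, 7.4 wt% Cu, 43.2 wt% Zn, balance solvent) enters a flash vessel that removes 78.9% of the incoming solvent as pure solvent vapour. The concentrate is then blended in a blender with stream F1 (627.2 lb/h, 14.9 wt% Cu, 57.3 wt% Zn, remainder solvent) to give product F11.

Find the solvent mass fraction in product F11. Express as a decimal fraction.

Vapour removed = 0.789×0.494×731 = 284.92 lb/h; concentrate = 446.08 lb/h.
solvent reaching the mixer = 76.195 (from concentrate) + 627.2×0.278 = 250.56 lb/h.
Product flow = 446.08 + 627.2 = 1073.3 lb/h; solvent fraction = 0.2334.

0.2334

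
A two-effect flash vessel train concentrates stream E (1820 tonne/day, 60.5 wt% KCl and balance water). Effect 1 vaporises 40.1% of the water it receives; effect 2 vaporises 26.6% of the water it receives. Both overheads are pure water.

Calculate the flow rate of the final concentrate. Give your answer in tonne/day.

water in feed = 1820×0.395 = 718.9 tonne/day.
After stage 1: water left = (1−0.401)×718.9 = 430.62; stream total = 1531.7 tonne/day.
After stage 2: water left = (1−0.266)×430.62 = 316.08; final concentrate = 1417.2 tonne/day.

1417 tonne/day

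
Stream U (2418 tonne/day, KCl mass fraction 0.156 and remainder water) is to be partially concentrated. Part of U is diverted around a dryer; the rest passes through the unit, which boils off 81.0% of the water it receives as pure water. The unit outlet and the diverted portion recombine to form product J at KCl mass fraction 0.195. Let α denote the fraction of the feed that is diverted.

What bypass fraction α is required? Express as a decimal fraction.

All 2418×0.156 = 377.21 tonne/day of KCl reaches J, so J = 377.21/0.195 = 1934.4 tonne/day and vapour = 483.6 tonne/day.
The evaporator receives (1−α)·2418 of feed at 0.844 water and removes 0.810 of that water:
0.810×0.844×(1−α)×2418 = 483.6
(1−α) = 483.6/1653 = 0.2926;  α = 0.7074.

0.707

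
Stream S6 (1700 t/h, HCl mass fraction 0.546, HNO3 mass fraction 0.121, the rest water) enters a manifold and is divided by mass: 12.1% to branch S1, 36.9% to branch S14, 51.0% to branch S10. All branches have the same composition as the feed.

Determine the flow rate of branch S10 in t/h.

Branch S10 flow = 0.510×1700 = 867 t/h.

867 t/h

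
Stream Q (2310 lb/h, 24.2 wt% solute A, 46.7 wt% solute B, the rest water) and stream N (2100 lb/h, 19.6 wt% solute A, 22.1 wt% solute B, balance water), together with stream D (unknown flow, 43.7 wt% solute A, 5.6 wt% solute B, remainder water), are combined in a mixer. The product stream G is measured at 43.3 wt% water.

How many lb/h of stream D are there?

175.9 lb/h

Let D be the unknown flow. Total out = 4410 + D.
water balance: 1896.5 + 0.507·D = 0.433·(4410 + D)
(0.507 − 0.433)·D = 0.433×4410 − 1896.5 = 13.02
D = 13.02 / 0.074 = 175.95 lb/h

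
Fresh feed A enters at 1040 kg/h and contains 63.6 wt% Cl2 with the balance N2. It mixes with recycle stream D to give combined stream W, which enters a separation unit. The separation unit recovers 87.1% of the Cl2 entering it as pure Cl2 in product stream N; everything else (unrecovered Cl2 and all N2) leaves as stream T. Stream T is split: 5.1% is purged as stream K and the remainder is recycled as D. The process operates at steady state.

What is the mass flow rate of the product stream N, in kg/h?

Cl2 in W: m_A = 1040×0.636 + (1−0.051)·(1−0.871)·m_A, so m_A = 661.44/0.8776 = 753.71 kg/h.
Product N = 0.871×753.71 = 656.48 kg/h.

656.5 kg/h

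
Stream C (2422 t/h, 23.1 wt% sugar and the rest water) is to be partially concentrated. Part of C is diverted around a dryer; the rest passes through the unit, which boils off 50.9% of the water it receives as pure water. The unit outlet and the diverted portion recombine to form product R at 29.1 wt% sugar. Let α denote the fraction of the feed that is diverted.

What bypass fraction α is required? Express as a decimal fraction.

All 2422×0.231 = 559.48 t/h of sugar reaches R, so R = 559.48/0.291 = 1922.6 t/h and vapour = 499.38 t/h.
The evaporator receives (1−α)·2422 of feed at 0.769 water and removes 0.509 of that water:
0.509×0.769×(1−α)×2422 = 499.38
(1−α) = 499.38/948.02 = 0.5268;  α = 0.4732.

0.473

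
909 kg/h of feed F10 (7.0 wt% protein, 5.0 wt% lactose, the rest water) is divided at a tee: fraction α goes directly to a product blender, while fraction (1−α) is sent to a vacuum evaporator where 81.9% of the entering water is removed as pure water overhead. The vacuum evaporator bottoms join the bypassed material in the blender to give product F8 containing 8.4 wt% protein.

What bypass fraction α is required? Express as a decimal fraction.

All 909×0.070 = 63.63 kg/h of protein reaches F8, so F8 = 63.63/0.084 = 757.5 kg/h and vapour = 151.5 kg/h.
The evaporator receives (1−α)·909 of feed at 0.880 water and removes 0.819 of that water:
0.819×0.880×(1−α)×909 = 151.5
(1−α) = 151.5/655.13 = 0.2313;  α = 0.7687.

0.769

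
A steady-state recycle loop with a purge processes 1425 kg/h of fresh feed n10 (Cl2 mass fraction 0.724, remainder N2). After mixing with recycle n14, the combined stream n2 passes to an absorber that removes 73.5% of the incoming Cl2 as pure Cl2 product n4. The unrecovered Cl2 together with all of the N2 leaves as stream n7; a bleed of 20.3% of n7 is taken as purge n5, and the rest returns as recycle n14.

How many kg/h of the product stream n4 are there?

Cl2 in n2: m_A = 1425×0.724 + (1−0.203)·(1−0.735)·m_A, so m_A = 1031.7/0.7888 = 1307.9 kg/h.
Product n4 = 0.735×1307.9 = 961.34 kg/h.

961.3 kg/h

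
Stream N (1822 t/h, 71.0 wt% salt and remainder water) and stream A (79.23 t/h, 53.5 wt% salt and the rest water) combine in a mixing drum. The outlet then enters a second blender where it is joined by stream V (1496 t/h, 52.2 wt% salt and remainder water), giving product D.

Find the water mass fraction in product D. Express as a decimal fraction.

0.377

Overall, product flow = 3397.2 t/h.
water in = 1822×0.290 + 79.23×0.465 + 1496×0.478 = 1280.3 t/h.
water fraction in D = 0.377.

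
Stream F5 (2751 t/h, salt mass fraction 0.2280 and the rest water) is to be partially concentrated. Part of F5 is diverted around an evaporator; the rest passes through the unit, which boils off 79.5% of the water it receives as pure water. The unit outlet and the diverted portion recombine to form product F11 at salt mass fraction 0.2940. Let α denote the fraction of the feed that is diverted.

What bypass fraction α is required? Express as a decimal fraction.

0.634

All 2751×0.228 = 627.23 t/h of salt reaches F11, so F11 = 627.23/0.294 = 2133.4 t/h and vapour = 617.57 t/h.
The evaporator receives (1−α)·2751 of feed at 0.772 water and removes 0.795 of that water:
0.795×0.772×(1−α)×2751 = 617.57
(1−α) = 617.57/1688.4 = 0.3658;  α = 0.6342.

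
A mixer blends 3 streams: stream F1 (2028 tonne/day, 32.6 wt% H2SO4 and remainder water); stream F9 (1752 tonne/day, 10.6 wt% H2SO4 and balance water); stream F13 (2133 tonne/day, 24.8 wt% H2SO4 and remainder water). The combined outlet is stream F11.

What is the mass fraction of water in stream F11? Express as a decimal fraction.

Total flow out = 2028 + 1752 + 2133 = 5913 tonne/day.
water in = 2028×0.674 + 1752×0.894 + 2133×0.752 = 4537.2 tonne/day.
water mass fraction in F11 = 4537.2/5913 = 0.7673.

0.7673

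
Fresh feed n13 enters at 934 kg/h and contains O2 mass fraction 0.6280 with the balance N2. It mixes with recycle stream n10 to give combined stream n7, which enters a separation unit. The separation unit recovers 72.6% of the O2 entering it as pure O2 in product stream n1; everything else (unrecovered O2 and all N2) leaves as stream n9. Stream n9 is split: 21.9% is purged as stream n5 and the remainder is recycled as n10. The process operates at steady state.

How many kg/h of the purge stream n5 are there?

392.2 kg/h

N2 enters only via n13 and leaves only via the purge: 934×0.372 = 0.219×(N2 in n9), and the separation unit passes all N2, so N2 in n7 = N2 in n9 = 1586.5 kg/h.
O2 in n7: m_A = 934×0.628 + (1−0.219)·(1−0.726)·m_A, so m_A = 586.55/0.7860 = 746.24 kg/h.
n9 = (1−0.726)×746.24 + 1586.5 = 1791 kg/h.
Purge n5 = 0.219×1791 = 392.23 kg/h.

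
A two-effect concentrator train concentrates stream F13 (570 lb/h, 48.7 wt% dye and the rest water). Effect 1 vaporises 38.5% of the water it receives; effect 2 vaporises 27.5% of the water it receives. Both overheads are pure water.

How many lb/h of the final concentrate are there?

408 lb/h

water in feed = 570×0.513 = 292.41 lb/h.
After stage 1: water left = (1−0.385)×292.41 = 179.83; stream total = 457.42 lb/h.
After stage 2: water left = (1−0.275)×179.83 = 130.38; final concentrate = 407.97 lb/h.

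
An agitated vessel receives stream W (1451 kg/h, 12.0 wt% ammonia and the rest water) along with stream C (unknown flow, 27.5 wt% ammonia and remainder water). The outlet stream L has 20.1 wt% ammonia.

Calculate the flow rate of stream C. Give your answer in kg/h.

Let C be the unknown flow. Total out = 1451 + C.
ammonia balance: 174.12 + 0.275·C = 0.201·(1451 + C)
(0.275 − 0.201)·C = 0.201×1451 − 174.12 = 117.53
C = 117.53 / 0.074 = 1588.3 kg/h

1588 kg/h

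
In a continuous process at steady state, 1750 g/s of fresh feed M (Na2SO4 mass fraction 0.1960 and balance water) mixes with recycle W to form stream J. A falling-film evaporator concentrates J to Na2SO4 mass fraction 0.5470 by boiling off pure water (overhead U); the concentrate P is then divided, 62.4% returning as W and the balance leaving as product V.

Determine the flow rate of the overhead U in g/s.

Overall Na2SO4 balance (none leaves overhead): Na2SO4 in fresh feed = Na2SO4 in product, i.e. 1750×0.196 = (1−0.624)·P·0.547.
P = 343/(0.547×0.376) = 1667.7 g/s.
Recycle W = 0.624×1667.7 = 1040.6 g/s.
Combined feed J = 1750 + 1040.6 = 2790.6 g/s.
Overhead U = J − P = 2790.6 − 1667.7 = 1122.9 g/s.

1123 g/s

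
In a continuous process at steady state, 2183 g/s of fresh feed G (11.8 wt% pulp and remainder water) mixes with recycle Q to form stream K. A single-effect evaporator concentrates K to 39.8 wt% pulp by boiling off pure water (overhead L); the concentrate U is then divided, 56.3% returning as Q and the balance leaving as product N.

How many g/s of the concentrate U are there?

1481 g/s

Overall pulp balance (none leaves overhead): pulp in fresh feed = pulp in product, i.e. 2183×0.118 = (1−0.563)·U·0.398.
U = 257.59/(0.398×0.437) = 1481.1 g/s.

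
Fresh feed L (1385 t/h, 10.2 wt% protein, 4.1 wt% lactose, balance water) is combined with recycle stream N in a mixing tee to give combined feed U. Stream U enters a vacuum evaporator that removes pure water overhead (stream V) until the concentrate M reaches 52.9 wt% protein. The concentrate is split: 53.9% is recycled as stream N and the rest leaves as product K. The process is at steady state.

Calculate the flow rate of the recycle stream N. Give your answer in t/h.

Overall protein balance (none leaves overhead): protein in fresh feed = protein in product, i.e. 1385×0.102 = (1−0.539)·M·0.529.
M = 141.27/(0.529×0.461) = 579.29 t/h.
Recycle N = 0.539×579.29 = 312.24 t/h.

312.2 t/h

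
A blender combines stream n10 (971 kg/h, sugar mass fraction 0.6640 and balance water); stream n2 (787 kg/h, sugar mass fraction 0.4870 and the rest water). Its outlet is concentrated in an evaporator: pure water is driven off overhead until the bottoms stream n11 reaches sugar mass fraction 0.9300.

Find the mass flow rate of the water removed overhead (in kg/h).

652.6 kg/h

sugar entering = 971×0.664 + 787×0.487 = 1028 kg/h.
All sugar reports to n11, so n11 = 1028/0.930 = 1105.4 kg/h.
Total feed = 1758 kg/h; overhead = 1758 − 1105.4 = 652.61 kg/h.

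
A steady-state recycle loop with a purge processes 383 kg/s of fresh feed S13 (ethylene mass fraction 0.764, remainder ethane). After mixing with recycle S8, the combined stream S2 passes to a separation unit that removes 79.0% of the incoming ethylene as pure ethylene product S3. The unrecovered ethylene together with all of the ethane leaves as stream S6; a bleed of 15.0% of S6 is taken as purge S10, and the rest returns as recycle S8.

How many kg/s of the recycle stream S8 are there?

ethane enters only via S13 and leaves only via the purge: 383×0.236 = 0.150×(ethane in S6), and the separation unit passes all ethane, so ethane in S2 = ethane in S6 = 602.59 kg/s.
ethylene in S2: m_A = 383×0.764 + (1−0.150)·(1−0.790)·m_A, so m_A = 292.61/0.8215 = 356.19 kg/s.
S6 = (1−0.790)×356.19 + 602.59 = 677.39 kg/s.
Recycle S8 = (1−0.150)×677.39 = 575.78 kg/s.

575.8 kg/s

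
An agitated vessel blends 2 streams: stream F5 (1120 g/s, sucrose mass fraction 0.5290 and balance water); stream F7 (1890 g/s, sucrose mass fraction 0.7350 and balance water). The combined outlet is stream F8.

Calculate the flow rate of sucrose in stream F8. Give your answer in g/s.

1982 g/s

sucrose out = sucrose in = 1120×0.529 + 1890×0.735 = 1981.6 g/s.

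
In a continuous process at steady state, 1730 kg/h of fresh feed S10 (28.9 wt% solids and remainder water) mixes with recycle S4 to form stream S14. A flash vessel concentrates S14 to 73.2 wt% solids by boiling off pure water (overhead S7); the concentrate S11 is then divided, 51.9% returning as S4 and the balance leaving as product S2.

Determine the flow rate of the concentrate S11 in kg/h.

Overall solids balance (none leaves overhead): solids in fresh feed = solids in product, i.e. 1730×0.289 = (1−0.519)·S11·0.732.
S11 = 499.97/(0.732×0.481) = 1420 kg/h.

1420 kg/h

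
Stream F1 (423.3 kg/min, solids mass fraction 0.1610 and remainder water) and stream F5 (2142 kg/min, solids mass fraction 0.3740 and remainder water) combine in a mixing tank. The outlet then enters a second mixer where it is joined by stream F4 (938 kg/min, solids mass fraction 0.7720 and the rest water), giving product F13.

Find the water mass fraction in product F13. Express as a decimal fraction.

Overall, product flow = 3503.3 kg/min.
water in = 423.3×0.839 + 2142×0.626 + 938×0.228 = 1909.9 kg/min.
water fraction in F13 = 0.5452.

0.5452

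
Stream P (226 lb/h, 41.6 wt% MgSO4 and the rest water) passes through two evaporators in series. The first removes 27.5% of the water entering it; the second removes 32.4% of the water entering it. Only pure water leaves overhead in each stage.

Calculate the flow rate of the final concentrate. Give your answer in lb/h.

water in feed = 226×0.584 = 131.98 lb/h.
After stage 1: water left = (1−0.275)×131.98 = 95.688; stream total = 189.7 lb/h.
After stage 2: water left = (1−0.324)×95.688 = 64.685; final concentrate = 158.7 lb/h.

158.7 lb/h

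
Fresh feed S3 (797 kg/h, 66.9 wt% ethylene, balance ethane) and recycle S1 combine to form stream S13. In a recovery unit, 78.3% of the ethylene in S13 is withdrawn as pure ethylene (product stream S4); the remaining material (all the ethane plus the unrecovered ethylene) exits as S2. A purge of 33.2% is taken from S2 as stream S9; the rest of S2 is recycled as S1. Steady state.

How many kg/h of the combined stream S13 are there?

1418 kg/h

ethane enters only via S3 and leaves only via the purge: 797×0.331 = 0.332×(ethane in S2), and the recovery unit passes all ethane, so ethane in S13 = ethane in S2 = 794.6 kg/h.
ethylene in S13: m_A = 797×0.669 + (1−0.332)·(1−0.783)·m_A, so m_A = 533.19/0.8550 = 623.59 kg/h.
S13 = 623.59 + 794.6 = 1418.2 kg/h.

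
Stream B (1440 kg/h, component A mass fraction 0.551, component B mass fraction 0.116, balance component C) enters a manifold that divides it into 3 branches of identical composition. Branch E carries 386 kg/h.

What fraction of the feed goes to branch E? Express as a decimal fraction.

0.268

Fraction to E = 386/1440 = 0.2681.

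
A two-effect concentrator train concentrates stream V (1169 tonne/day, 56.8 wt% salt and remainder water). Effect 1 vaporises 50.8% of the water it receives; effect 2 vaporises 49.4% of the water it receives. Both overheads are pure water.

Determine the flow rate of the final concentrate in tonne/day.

789.7 tonne/day

water in feed = 1169×0.432 = 505.01 tonne/day.
After stage 1: water left = (1−0.508)×505.01 = 248.46; stream total = 912.46 tonne/day.
After stage 2: water left = (1−0.494)×248.46 = 125.72; final concentrate = 789.71 tonne/day.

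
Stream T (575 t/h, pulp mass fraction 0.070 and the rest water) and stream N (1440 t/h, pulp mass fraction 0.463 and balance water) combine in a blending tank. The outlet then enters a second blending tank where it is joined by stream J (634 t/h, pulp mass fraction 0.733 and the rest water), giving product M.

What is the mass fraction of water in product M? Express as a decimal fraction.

0.558

Overall, product flow = 2649 t/h.
water in = 575×0.930 + 1440×0.537 + 634×0.267 = 1477.3 t/h.
water fraction in M = 0.558.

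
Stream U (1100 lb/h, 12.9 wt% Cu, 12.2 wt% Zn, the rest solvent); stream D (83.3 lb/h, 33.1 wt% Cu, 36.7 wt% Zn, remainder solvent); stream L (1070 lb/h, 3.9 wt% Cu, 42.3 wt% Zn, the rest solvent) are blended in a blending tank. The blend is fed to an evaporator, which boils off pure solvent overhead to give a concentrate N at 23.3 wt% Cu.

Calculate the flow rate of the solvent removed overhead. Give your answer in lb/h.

Cu entering = 1100×0.129 + 83.3×0.331 + 1070×0.039 = 211.2 lb/h.
All Cu reports to N, so N = 211.2/0.233 = 906.45 lb/h.
Total feed = 2253.3 lb/h; overhead = 2253.3 − 906.45 = 1346.9 lb/h.

1347 lb/h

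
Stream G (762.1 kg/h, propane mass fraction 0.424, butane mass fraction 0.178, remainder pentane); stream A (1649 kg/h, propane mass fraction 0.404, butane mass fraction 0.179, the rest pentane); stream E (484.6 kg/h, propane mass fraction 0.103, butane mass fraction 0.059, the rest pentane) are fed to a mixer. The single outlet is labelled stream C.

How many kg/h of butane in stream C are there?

butane out = butane in = 762.1×0.178 + 1649×0.179 + 484.6×0.059 = 459.42 kg/h.

459.4 kg/h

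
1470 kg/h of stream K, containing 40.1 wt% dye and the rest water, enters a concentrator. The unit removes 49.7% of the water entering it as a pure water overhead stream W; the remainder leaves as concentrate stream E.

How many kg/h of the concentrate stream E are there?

water entering = 1470×0.599 = 880.53 kg/h; overhead removed = 0.497×880.53 = 437.62 kg/h.
Concentrate = 1470 − 437.62 = 1032.4 kg/h.

1032 kg/h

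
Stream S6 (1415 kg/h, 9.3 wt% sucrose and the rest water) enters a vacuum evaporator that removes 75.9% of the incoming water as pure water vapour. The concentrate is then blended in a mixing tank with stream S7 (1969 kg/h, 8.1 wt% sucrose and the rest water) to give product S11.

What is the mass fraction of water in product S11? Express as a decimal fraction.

Vapour removed = 0.759×0.907×1415 = 974.1 kg/h; concentrate = 440.9 kg/h.
water reaching the mixer = 309.3 (from concentrate) + 1969×0.919 = 2118.8 kg/h.
Product flow = 440.9 + 1969 = 2409.9 kg/h; water fraction = 0.879.

0.879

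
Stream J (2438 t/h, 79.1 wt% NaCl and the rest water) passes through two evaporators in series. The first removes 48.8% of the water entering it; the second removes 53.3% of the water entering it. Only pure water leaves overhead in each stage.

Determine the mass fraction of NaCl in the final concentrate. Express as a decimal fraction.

water in feed = 2438×0.209 = 509.54 t/h.
After stage 1: water left = (1−0.488)×509.54 = 260.89; stream total = 2189.3 t/h.
After stage 2: water left = (1−0.533)×260.89 = 121.83; final concentrate = 2050.3 t/h.
NaCl fraction = 1928.5/2050.3 = 0.9406.

0.9406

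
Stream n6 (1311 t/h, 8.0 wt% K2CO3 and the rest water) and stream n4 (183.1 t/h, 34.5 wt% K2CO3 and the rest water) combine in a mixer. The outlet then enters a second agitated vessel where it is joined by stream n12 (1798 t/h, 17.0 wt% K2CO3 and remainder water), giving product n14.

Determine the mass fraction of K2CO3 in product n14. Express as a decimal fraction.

0.144

Overall, product flow = 3292.1 t/h.
K2CO3 in = 1311×0.080 + 183.1×0.345 + 1798×0.170 = 473.71 t/h.
K2CO3 fraction in n14 = 0.144.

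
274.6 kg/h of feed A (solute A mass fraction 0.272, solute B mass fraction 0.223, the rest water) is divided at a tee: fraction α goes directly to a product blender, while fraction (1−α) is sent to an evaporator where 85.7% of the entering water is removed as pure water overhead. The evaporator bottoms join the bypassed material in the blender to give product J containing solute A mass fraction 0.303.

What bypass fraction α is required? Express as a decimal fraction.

All 274.6×0.272 = 74.691 kg/h of solute A reaches J, so J = 74.691/0.303 = 246.51 kg/h and vapour = 28.094 kg/h.
The evaporator receives (1−α)·274.6 of feed at 0.505 water and removes 0.857 of that water:
0.857×0.505×(1−α)×274.6 = 28.094
(1−α) = 28.094/118.84 = 0.2364;  α = 0.7636.

0.764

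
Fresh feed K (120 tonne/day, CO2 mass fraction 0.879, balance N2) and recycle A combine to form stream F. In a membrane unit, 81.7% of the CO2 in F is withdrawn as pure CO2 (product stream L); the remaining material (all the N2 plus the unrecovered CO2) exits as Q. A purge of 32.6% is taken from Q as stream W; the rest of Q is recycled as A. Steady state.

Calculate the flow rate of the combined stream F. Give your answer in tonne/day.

164.9 tonne/day

N2 enters only via K and leaves only via the purge: 120×0.121 = 0.326×(N2 in Q), and the membrane unit passes all N2, so N2 in F = N2 in Q = 44.54 tonne/day.
CO2 in F: m_A = 120×0.879 + (1−0.326)·(1−0.817)·m_A, so m_A = 105.48/0.8767 = 120.32 tonne/day.
F = 120.32 + 44.54 = 164.86 tonne/day.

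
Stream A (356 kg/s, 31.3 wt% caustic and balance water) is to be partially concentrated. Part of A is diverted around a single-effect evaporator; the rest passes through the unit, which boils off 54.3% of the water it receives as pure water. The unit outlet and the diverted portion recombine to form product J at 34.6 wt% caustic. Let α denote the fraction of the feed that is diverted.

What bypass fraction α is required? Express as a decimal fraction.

All 356×0.313 = 111.43 kg/s of caustic reaches J, so J = 111.43/0.346 = 322.05 kg/s and vapour = 33.954 kg/s.
The evaporator receives (1−α)·356 of feed at 0.687 water and removes 0.543 of that water:
0.543×0.687×(1−α)×356 = 33.954
(1−α) = 33.954/132.8 = 0.2557;  α = 0.7443.

0.744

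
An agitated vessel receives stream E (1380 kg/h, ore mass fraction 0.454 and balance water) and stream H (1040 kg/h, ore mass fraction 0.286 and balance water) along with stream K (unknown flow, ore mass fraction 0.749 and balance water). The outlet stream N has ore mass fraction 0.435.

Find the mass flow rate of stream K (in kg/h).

Let K be the unknown flow. Total out = 2420 + K.
ore balance: 923.96 + 0.749·K = 0.435·(2420 + K)
(0.749 − 0.435)·K = 0.435×2420 − 923.96 = 128.74
K = 128.74 / 0.314 = 410 kg/h

410 kg/h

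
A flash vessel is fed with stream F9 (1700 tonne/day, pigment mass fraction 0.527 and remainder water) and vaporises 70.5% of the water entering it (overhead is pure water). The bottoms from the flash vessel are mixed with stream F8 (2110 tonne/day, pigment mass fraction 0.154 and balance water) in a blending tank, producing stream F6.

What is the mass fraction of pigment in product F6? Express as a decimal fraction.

Vapour removed = 0.705×0.473×1700 = 566.89 tonne/day; concentrate = 1133.1 tonne/day.
pigment reaching the mixer = 895.9 (from concentrate) + 2110×0.154 = 1220.8 tonne/day.
Product flow = 1133.1 + 2110 = 3243.1 tonne/day; pigment fraction = 0.376.

0.376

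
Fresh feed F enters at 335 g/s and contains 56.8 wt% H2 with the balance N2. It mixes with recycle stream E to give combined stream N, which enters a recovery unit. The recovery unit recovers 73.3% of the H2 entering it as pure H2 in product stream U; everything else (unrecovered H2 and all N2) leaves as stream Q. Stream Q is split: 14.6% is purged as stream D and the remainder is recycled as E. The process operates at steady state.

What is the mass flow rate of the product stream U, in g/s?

H2 in N: m_A = 335×0.568 + (1−0.146)·(1−0.733)·m_A, so m_A = 190.28/0.7720 = 246.48 g/s.
Product U = 0.733×246.48 = 180.67 g/s.

180.7 g/s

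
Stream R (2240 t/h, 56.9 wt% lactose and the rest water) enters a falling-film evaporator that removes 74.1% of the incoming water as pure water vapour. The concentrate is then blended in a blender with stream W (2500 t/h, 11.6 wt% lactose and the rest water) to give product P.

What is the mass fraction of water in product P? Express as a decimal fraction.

0.611

Vapour removed = 0.741×0.431×2240 = 715.39 t/h; concentrate = 1524.6 t/h.
water reaching the mixer = 250.05 (from concentrate) + 2500×0.884 = 2460 t/h.
Product flow = 1524.6 + 2500 = 4024.6 t/h; water fraction = 0.611.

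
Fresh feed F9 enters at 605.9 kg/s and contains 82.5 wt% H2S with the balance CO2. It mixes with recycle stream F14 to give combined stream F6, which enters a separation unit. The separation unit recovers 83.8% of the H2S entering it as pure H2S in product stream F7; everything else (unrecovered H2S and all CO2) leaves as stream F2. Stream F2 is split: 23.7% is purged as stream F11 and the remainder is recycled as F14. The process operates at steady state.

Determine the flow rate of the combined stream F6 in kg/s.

1018 kg/s

CO2 enters only via F9 and leaves only via the purge: 605.9×0.175 = 0.237×(CO2 in F2), and the separation unit passes all CO2, so CO2 in F6 = CO2 in F2 = 447.39 kg/s.
H2S in F6: m_A = 605.9×0.825 + (1−0.237)·(1−0.838)·m_A, so m_A = 499.87/0.8764 = 570.37 kg/s.
F6 = 570.37 + 447.39 = 1017.8 kg/s.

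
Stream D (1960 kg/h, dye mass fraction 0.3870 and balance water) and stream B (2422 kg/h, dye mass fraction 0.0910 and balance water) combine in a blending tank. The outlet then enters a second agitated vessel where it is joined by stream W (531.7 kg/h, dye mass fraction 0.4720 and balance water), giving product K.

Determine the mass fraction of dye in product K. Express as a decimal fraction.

0.2503

Overall, product flow = 4913.7 kg/h.
dye in = 1960×0.387 + 2422×0.091 + 531.7×0.472 = 1229.9 kg/h.
dye fraction in K = 0.2503.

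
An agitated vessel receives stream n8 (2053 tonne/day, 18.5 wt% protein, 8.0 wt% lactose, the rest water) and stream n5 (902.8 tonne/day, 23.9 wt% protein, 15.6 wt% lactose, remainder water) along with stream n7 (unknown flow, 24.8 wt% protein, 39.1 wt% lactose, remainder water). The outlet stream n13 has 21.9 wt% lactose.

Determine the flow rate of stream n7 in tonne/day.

1990 tonne/day

Let n7 be the unknown flow. Total out = 2955.8 + n7.
lactose balance: 305.08 + 0.391·n7 = 0.219·(2955.8 + n7)
(0.391 − 0.219)·n7 = 0.219×2955.8 − 305.08 = 342.24
n7 = 342.24 / 0.172 = 1989.8 tonne/day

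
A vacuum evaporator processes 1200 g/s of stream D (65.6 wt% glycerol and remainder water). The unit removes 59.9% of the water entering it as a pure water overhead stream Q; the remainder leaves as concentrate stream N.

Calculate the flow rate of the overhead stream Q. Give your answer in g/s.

247.3 g/s

water entering = 1200×0.344 = 412.8 g/s; overhead removed = 0.599×412.8 = 247.27 g/s.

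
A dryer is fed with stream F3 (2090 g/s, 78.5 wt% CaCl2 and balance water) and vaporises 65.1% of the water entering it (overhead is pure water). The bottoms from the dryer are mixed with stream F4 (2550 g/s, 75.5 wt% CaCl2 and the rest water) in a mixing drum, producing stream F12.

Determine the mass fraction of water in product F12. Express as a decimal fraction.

Vapour removed = 0.651×0.215×2090 = 292.53 g/s; concentrate = 1797.5 g/s.
water reaching the mixer = 156.82 (from concentrate) + 2550×0.245 = 781.57 g/s.
Product flow = 1797.5 + 2550 = 4347.5 g/s; water fraction = 0.180.

0.180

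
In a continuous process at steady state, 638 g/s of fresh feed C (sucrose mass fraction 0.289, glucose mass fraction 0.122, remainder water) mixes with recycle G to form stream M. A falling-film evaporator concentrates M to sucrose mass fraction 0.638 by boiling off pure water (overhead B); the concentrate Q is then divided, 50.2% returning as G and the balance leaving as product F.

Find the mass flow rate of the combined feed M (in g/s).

Overall sucrose balance (none leaves overhead): sucrose in fresh feed = sucrose in product, i.e. 638×0.289 = (1−0.502)·Q·0.638.
Q = 184.38/(0.638×0.498) = 580.32 g/s.
Recycle G = 0.502×580.32 = 291.32 g/s.
Combined feed M = 638 + 291.32 = 929.32 g/s.

929.3 g/s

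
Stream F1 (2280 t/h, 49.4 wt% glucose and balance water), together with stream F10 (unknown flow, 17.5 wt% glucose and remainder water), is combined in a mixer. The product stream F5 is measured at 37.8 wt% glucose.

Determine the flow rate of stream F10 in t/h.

1303 t/h

Let F10 be the unknown flow. Total out = 2280 + F10.
glucose balance: 1126.3 + 0.175·F10 = 0.378·(2280 + F10)
(0.175 − 0.378)·F10 = 0.378×2280 − 1126.3 = -264.48
F10 = -264.48 / -0.203 = 1302.9 t/h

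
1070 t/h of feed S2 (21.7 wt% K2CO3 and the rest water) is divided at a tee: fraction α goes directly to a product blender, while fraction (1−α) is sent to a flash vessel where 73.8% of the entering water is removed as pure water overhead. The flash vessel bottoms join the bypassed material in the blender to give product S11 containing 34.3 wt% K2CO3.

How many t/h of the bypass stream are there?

All 1070×0.217 = 232.19 t/h of K2CO3 reaches S11, so S11 = 232.19/0.343 = 676.94 t/h and vapour = 393.06 t/h.
The evaporator receives (1−α)·1070 of feed at 0.783 water and removes 0.738 of that water:
0.738×0.783×(1−α)×1070 = 393.06
(1−α) = 393.06/618.3 = 0.6357;  α = 0.3643.
Bypass flow = 0.3643×1070 = 389.79 t/h.

389.8 t/h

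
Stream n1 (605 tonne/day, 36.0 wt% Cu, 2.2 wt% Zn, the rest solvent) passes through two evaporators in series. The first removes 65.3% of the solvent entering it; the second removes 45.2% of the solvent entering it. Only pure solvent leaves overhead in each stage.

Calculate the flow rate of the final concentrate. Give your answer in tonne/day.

solvent in feed = 605×0.618 = 373.89 tonne/day.
After stage 1: solvent left = (1−0.653)×373.89 = 129.74; stream total = 360.85 tonne/day.
After stage 2: solvent left = (1−0.452)×129.74 = 71.097; final concentrate = 302.21 tonne/day.

302.2 tonne/day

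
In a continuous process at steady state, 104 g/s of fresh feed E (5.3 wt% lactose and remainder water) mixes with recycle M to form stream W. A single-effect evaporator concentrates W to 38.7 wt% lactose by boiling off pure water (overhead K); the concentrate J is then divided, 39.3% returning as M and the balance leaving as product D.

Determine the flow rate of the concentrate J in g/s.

Overall lactose balance (none leaves overhead): lactose in fresh feed = lactose in product, i.e. 104×0.053 = (1−0.393)·J·0.387.
J = 5.512/(0.387×0.607) = 23.464 g/s.

23.46 g/s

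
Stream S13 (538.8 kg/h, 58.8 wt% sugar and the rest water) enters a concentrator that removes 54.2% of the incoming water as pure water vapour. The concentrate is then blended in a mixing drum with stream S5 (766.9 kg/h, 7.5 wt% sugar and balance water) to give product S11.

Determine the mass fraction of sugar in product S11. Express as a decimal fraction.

0.316

Vapour removed = 0.542×0.412×538.8 = 120.32 kg/h; concentrate = 418.48 kg/h.
sugar reaching the mixer = 316.81 (from concentrate) + 766.9×0.075 = 374.33 kg/h.
Product flow = 418.48 + 766.9 = 1185.4 kg/h; sugar fraction = 0.316.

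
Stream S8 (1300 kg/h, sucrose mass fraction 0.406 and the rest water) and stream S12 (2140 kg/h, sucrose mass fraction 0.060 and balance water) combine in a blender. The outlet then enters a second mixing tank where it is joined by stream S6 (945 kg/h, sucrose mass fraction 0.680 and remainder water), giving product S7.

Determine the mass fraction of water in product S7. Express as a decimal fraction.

0.704

Overall, product flow = 4385 kg/h.
water in = 1300×0.594 + 2140×0.940 + 945×0.320 = 3086.2 kg/h.
water fraction in S7 = 0.704.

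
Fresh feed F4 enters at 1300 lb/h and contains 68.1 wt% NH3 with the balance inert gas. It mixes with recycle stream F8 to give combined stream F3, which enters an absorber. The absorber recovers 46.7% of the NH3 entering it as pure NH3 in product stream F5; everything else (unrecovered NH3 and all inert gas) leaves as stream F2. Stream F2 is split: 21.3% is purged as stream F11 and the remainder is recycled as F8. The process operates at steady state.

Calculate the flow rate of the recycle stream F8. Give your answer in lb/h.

2172 lb/h

inert gas enters only via F4 and leaves only via the purge: 1300×0.319 = 0.213×(inert gas in F2), and the absorber passes all inert gas, so inert gas in F3 = inert gas in F2 = 1946.9 lb/h.
NH3 in F3: m_A = 1300×0.681 + (1−0.213)·(1−0.467)·m_A, so m_A = 885.3/0.5805 = 1525 lb/h.
F2 = (1−0.467)×1525 + 1946.9 = 2759.8 lb/h.
Recycle F8 = (1−0.213)×2759.8 = 2171.9 lb/h.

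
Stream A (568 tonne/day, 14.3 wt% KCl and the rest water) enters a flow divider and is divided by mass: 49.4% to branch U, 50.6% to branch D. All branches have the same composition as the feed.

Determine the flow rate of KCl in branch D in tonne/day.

Branch D total = 0.506×568 = 287.41 tonne/day.
KCl in D = 0.143×287.41 = 41.099 tonne/day.

41.1 tonne/day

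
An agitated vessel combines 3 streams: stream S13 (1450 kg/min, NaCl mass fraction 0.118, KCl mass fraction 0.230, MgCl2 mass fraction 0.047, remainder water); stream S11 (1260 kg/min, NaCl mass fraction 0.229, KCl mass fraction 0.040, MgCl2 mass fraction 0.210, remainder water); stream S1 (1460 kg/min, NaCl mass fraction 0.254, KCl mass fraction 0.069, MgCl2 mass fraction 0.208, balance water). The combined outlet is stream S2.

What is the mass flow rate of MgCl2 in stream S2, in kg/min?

MgCl2 out = MgCl2 in = 1450×0.047 + 1260×0.210 + 1460×0.208 = 636.43 kg/min.

636.4 kg/min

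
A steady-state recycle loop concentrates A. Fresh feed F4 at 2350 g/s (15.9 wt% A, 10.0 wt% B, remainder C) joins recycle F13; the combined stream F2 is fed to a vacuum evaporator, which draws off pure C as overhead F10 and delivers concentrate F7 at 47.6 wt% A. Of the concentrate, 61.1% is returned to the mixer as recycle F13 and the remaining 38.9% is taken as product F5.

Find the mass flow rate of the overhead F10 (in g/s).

Overall A balance (none leaves overhead): A in fresh feed = A in product, i.e. 2350×0.159 = (1−0.611)·F7·0.476.
F7 = 373.65/(0.476×0.389) = 2017.9 g/s.
Recycle F13 = 0.611×2017.9 = 1233 g/s.
Combined feed F2 = 2350 + 1233 = 3583 g/s.
Overhead F10 = F2 − F7 = 3583 − 2017.9 = 1565 g/s.

1565 g/s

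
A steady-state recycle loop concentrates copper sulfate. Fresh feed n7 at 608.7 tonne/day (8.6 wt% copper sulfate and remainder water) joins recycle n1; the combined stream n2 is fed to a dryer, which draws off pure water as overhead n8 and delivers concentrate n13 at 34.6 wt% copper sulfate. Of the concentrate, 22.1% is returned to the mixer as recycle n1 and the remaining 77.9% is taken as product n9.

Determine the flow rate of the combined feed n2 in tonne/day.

651.6 tonne/day

Overall copper sulfate balance (none leaves overhead): copper sulfate in fresh feed = copper sulfate in product, i.e. 608.7×0.086 = (1−0.221)·n13·0.346.
n13 = 52.348/(0.346×0.779) = 194.22 tonne/day.
Recycle n1 = 0.221×194.22 = 42.922 tonne/day.
Combined feed n2 = 608.7 + 42.922 = 651.62 tonne/day.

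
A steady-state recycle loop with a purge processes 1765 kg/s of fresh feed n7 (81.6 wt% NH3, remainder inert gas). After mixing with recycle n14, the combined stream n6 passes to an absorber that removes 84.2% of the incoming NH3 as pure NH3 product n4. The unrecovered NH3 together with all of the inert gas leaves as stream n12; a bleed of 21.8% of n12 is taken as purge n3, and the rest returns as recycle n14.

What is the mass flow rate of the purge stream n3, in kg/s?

inert gas enters only via n7 and leaves only via the purge: 1765×0.184 = 0.218×(inert gas in n12), and the absorber passes all inert gas, so inert gas in n6 = inert gas in n12 = 1489.7 kg/s.
NH3 in n6: m_A = 1765×0.816 + (1−0.218)·(1−0.842)·m_A, so m_A = 1440.2/0.8764 = 1643.3 kg/s.
n12 = (1−0.842)×1643.3 + 1489.7 = 1749.4 kg/s.
Purge n3 = 0.218×1749.4 = 381.36 kg/s.

381.4 kg/s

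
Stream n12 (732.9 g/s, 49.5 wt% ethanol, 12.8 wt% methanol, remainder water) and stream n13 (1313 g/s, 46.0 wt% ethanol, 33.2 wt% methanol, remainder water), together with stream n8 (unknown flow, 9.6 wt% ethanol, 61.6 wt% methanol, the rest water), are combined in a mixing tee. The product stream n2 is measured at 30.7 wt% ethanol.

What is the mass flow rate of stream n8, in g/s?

Let n8 be the unknown flow. Total out = 2045.9 + n8.
ethanol balance: 966.77 + 0.096·n8 = 0.307·(2045.9 + n8)
(0.096 − 0.307)·n8 = 0.307×2045.9 − 966.77 = -338.67
n8 = -338.67 / -0.211 = 1605.1 g/s

1605 g/s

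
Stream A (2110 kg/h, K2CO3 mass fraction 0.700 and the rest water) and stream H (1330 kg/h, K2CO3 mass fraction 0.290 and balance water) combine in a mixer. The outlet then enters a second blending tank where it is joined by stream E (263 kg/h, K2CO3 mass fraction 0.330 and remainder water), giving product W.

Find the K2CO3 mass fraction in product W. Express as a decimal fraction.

Overall, product flow = 3703 kg/h.
K2CO3 in = 2110×0.700 + 1330×0.290 + 263×0.330 = 1949.5 kg/h.
K2CO3 fraction in W = 0.526.

0.526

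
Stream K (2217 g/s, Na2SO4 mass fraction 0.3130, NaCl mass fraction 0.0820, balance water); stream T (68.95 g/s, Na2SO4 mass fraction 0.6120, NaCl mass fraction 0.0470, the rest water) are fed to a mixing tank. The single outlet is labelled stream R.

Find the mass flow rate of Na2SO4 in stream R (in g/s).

Na2SO4 out = Na2SO4 in = 2217×0.313 + 68.95×0.612 = 736.12 g/s.

736.1 g/s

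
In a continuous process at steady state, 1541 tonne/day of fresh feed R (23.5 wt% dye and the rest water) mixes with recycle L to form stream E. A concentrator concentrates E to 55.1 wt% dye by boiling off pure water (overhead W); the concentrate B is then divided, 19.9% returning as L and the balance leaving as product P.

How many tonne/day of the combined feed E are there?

Overall dye balance (none leaves overhead): dye in fresh feed = dye in product, i.e. 1541×0.235 = (1−0.199)·B·0.551.
B = 362.13/(0.551×0.801) = 820.51 tonne/day.
Recycle L = 0.199×820.51 = 163.28 tonne/day.
Combined feed E = 1541 + 163.28 = 1704.3 tonne/day.

1704 tonne/day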